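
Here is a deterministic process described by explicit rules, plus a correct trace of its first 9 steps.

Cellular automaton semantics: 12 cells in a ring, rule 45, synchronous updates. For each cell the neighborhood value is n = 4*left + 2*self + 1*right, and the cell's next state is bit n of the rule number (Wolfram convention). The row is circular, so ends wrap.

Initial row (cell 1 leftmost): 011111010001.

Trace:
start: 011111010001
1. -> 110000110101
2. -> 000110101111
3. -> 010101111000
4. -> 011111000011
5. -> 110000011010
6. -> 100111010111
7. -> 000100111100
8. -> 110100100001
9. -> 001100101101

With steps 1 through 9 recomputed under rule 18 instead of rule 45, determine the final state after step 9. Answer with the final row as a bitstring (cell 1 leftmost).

(re-executing steps 1..9 under rule 18; state before step 1: 011111010001)
1. -> 000000001010
2. -> 000000010001
3. -> 100000101010
4. -> 010001000000
5. -> 101010100000
6. -> 000000010001
7. -> 100000101010
8. -> 010001000000
9. -> 101010100000

101010100000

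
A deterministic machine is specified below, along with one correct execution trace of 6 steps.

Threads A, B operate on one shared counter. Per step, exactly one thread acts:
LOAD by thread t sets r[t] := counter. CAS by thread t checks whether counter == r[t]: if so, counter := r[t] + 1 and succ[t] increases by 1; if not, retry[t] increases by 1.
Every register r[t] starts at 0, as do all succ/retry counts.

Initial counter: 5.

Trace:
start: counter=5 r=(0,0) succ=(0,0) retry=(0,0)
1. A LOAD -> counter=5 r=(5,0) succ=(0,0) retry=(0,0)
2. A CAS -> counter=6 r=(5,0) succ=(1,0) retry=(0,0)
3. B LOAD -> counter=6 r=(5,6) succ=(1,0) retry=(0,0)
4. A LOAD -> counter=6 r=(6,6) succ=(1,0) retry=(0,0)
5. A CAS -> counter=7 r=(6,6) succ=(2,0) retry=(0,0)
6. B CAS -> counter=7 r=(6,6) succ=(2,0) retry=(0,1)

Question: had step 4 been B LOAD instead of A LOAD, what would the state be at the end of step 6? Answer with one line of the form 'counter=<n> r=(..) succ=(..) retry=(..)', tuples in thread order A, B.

counter=7 r=(5,6) succ=(1,1) retry=(1,0)

(re-executing from step 4 with the substitution; state before step 4: counter=6 r=(5,6) succ=(1,0) retry=(0,0))
4. B LOAD -> counter=6 r=(5,6) succ=(1,0) retry=(0,0)
5. A CAS -> counter=6 r=(5,6) succ=(1,0) retry=(1,0)
6. B CAS -> counter=7 r=(5,6) succ=(1,1) retry=(1,0)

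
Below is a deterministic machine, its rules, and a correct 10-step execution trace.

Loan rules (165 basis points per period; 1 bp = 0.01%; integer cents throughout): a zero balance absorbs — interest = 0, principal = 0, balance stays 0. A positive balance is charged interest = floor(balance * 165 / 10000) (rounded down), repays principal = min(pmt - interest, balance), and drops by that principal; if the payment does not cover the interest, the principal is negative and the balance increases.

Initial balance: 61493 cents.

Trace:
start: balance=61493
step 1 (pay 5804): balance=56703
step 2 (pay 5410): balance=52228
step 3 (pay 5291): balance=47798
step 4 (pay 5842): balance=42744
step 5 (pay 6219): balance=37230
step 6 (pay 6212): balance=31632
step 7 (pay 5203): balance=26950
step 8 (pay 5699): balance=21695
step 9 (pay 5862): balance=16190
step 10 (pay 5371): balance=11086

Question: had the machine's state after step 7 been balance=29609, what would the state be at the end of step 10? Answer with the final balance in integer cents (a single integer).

state after step 7 := balance=29609
step 8 (pay 5699): balance=24398
step 9 (pay 5862): balance=18938
step 10 (pay 5371): balance=13879

13879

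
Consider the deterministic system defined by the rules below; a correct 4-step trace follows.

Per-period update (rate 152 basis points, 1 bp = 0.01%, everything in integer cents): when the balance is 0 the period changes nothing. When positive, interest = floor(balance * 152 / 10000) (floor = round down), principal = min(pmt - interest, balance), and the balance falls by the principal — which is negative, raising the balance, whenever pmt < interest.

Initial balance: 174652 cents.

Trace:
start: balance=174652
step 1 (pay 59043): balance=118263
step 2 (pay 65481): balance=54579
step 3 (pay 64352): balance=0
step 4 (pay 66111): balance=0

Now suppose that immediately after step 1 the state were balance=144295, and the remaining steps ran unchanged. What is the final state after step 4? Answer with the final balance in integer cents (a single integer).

0

state after step 1 := balance=144295
step 2 (pay 65481): balance=81007
step 3 (pay 64352): balance=17886
step 4 (pay 66111): balance=0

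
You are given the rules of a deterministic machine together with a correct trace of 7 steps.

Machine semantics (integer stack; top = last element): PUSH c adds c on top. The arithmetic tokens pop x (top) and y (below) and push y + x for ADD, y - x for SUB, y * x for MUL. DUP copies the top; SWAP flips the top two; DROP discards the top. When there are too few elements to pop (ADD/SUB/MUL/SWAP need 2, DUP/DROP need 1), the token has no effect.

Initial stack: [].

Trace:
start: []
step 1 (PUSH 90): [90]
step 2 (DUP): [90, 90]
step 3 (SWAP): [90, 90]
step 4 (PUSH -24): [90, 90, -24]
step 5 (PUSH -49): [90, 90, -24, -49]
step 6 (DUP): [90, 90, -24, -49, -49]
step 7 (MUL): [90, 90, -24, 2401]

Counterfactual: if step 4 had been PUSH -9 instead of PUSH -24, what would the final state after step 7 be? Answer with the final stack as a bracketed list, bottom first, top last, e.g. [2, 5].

[90, 90, -9, 2401]

(re-executing from step 4 with the substitution; state before step 4: [90, 90])
step 4 (PUSH -9): [90, 90, -9]
step 5 (PUSH -49): [90, 90, -9, -49]
step 6 (DUP): [90, 90, -9, -49, -49]
step 7 (MUL): [90, 90, -9, 2401]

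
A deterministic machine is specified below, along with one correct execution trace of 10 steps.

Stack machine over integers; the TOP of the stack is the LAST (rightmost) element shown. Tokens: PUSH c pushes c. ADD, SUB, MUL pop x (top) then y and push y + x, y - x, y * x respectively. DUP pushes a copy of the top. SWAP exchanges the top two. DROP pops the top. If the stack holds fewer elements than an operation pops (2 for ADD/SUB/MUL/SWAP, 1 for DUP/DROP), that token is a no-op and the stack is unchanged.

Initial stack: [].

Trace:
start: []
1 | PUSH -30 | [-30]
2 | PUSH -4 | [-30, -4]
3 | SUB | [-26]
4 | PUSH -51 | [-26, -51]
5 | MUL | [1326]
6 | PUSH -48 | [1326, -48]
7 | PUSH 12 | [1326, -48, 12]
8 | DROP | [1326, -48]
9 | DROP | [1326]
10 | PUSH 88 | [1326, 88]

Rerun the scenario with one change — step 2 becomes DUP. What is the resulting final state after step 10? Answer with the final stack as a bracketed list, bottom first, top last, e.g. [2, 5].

[0, 88]

(re-executing from step 2 with the substitution; state before step 2: [-30])
2 | DUP | [-30, -30]
3 | SUB | [0]
4 | PUSH -51 | [0, -51]
5 | MUL | [0]
6 | PUSH -48 | [0, -48]
7 | PUSH 12 | [0, -48, 12]
8 | DROP | [0, -48]
9 | DROP | [0]
10 | PUSH 88 | [0, 88]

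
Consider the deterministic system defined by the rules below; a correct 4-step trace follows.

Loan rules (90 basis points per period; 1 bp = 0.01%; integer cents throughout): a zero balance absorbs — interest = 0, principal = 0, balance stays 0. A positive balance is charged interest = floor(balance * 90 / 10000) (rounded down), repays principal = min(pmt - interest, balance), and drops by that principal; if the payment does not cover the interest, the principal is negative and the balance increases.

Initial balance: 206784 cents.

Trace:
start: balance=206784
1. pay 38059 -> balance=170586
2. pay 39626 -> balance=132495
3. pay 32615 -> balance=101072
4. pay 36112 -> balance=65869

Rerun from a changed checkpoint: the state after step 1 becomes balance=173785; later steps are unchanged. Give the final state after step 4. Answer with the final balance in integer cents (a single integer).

state after step 1 := balance=173785
2. pay 39626 -> balance=135723
3. pay 32615 -> balance=104329
4. pay 36112 -> balance=69155

69155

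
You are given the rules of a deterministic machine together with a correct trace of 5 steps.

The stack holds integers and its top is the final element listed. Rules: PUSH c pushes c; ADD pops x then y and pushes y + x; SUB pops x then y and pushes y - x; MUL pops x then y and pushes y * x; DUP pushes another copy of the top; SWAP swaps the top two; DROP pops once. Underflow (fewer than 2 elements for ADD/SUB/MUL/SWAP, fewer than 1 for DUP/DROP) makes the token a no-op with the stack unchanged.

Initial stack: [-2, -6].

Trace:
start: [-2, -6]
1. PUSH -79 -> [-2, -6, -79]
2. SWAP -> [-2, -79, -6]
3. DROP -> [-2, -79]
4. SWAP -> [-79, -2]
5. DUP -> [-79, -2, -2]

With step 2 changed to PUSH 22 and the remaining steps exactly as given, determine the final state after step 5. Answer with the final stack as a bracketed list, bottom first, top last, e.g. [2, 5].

(re-executing from step 2 with the substitution; state before step 2: [-2, -6, -79])
2. PUSH 22 -> [-2, -6, -79, 22]
3. DROP -> [-2, -6, -79]
4. SWAP -> [-2, -79, -6]
5. DUP -> [-2, -79, -6, -6]

[-2, -79, -6, -6]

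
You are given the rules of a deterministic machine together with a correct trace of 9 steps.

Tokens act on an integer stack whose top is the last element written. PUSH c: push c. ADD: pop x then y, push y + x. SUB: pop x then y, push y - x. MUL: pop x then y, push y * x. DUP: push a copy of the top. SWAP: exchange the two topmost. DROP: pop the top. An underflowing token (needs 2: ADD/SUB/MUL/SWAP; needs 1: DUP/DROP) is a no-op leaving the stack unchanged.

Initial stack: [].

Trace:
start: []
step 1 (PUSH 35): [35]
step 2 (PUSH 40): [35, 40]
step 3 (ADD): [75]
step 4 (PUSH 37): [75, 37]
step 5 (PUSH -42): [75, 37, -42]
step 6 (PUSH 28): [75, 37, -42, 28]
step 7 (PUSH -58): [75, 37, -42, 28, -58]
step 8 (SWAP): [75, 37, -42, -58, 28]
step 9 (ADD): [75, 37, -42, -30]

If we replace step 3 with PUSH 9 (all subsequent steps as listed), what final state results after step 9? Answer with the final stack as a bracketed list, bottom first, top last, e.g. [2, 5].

(re-executing from step 3 with the substitution; state before step 3: [35, 40])
step 3 (PUSH 9): [35, 40, 9]
step 4 (PUSH 37): [35, 40, 9, 37]
step 5 (PUSH -42): [35, 40, 9, 37, -42]
step 6 (PUSH 28): [35, 40, 9, 37, -42, 28]
step 7 (PUSH -58): [35, 40, 9, 37, -42, 28, -58]
step 8 (SWAP): [35, 40, 9, 37, -42, -58, 28]
step 9 (ADD): [35, 40, 9, 37, -42, -30]

[35, 40, 9, 37, -42, -30]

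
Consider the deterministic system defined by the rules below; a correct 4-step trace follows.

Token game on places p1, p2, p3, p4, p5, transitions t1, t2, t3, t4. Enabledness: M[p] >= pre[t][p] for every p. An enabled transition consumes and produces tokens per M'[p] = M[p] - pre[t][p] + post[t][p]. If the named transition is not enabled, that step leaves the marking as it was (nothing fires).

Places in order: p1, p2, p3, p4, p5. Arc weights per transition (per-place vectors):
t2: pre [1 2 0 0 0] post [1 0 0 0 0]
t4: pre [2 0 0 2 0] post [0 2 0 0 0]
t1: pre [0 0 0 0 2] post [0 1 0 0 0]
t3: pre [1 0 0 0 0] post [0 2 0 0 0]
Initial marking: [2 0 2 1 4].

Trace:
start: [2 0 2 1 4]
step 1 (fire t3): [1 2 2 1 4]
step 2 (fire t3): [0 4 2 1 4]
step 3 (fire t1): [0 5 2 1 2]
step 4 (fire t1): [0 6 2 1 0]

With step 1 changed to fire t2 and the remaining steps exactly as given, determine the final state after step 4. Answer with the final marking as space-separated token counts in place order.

1 4 2 1 0

(re-executing from step 1 with the substitution; state before step 1: [2 0 2 1 4])
step 1 (fire t2): [2 0 2 1 4]
step 2 (fire t3): [1 2 2 1 4]
step 3 (fire t1): [1 3 2 1 2]
step 4 (fire t1): [1 4 2 1 0]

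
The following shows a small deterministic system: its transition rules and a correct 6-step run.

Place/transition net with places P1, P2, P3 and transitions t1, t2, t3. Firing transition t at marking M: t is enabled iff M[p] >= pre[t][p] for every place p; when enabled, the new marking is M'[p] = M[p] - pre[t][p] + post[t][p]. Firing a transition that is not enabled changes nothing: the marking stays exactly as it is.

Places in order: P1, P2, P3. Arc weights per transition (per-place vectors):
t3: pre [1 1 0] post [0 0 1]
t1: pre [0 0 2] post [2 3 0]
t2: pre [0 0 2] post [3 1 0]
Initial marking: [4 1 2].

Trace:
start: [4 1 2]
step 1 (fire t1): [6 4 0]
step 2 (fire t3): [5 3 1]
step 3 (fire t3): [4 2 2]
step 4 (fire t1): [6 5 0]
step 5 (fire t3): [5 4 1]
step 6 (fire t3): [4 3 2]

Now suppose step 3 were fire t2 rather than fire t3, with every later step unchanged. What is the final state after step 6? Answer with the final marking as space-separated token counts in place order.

(re-executing from step 3 with the substitution; state before step 3: [5 3 1])
step 3 (fire t2): [5 3 1]
step 4 (fire t1): [5 3 1]
step 5 (fire t3): [4 2 2]
step 6 (fire t3): [3 1 3]

3 1 3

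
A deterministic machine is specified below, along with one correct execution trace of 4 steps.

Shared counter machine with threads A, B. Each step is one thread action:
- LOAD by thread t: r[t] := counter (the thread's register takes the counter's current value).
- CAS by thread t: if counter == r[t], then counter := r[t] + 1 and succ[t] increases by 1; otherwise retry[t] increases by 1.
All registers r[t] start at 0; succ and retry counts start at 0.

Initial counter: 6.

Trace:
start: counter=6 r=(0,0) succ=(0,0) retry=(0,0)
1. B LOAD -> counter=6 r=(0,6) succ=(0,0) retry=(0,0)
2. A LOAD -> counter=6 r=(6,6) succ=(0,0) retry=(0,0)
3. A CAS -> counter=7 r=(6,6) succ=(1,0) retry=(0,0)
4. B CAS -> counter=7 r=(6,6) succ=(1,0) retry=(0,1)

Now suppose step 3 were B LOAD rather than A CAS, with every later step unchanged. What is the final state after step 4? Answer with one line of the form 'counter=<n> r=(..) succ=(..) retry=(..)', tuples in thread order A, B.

counter=7 r=(6,6) succ=(0,1) retry=(0,0)

(re-executing from step 3 with the substitution; state before step 3: counter=6 r=(6,6) succ=(0,0) retry=(0,0))
3. B LOAD -> counter=6 r=(6,6) succ=(0,0) retry=(0,0)
4. B CAS -> counter=7 r=(6,6) succ=(0,1) retry=(0,0)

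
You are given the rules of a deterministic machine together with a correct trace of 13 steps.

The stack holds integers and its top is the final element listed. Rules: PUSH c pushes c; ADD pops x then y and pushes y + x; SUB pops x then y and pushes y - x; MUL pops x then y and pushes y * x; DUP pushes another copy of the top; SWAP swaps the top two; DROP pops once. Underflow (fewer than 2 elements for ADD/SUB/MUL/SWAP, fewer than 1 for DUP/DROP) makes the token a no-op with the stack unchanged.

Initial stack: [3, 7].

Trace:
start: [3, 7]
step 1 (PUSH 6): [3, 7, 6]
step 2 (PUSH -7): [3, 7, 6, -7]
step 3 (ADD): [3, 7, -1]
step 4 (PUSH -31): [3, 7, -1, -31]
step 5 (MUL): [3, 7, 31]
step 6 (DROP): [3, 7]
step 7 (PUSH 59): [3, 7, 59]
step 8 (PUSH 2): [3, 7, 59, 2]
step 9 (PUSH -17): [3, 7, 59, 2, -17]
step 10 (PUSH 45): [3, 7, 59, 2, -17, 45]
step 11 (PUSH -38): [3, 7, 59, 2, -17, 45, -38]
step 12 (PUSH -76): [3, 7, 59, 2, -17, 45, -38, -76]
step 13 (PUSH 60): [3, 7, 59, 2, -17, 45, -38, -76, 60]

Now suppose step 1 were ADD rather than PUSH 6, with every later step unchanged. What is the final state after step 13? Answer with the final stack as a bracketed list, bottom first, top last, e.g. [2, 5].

[59, 2, -17, 45, -38, -76, 60]

(re-executing from step 1 with the substitution; state before step 1: [3, 7])
step 1 (ADD): [10]
step 2 (PUSH -7): [10, -7]
step 3 (ADD): [3]
step 4 (PUSH -31): [3, -31]
step 5 (MUL): [-93]
step 6 (DROP): []
step 7 (PUSH 59): [59]
step 8 (PUSH 2): [59, 2]
step 9 (PUSH -17): [59, 2, -17]
step 10 (PUSH 45): [59, 2, -17, 45]
step 11 (PUSH -38): [59, 2, -17, 45, -38]
step 12 (PUSH -76): [59, 2, -17, 45, -38, -76]
step 13 (PUSH 60): [59, 2, -17, 45, -38, -76, 60]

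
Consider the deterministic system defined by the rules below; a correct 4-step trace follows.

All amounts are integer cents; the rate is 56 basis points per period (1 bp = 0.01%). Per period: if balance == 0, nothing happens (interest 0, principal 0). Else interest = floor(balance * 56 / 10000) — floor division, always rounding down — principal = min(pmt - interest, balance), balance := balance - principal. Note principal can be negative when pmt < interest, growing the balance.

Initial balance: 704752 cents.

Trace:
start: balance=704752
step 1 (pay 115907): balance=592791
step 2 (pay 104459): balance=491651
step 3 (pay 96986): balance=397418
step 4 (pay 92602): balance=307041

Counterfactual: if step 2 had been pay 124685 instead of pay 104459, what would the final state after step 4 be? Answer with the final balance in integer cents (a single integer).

(re-executing from step 2 with the substitution; state before step 2: balance=592791)
step 2 (pay 124685): balance=471425
step 3 (pay 96986): balance=377078
step 4 (pay 92602): balance=286587

286587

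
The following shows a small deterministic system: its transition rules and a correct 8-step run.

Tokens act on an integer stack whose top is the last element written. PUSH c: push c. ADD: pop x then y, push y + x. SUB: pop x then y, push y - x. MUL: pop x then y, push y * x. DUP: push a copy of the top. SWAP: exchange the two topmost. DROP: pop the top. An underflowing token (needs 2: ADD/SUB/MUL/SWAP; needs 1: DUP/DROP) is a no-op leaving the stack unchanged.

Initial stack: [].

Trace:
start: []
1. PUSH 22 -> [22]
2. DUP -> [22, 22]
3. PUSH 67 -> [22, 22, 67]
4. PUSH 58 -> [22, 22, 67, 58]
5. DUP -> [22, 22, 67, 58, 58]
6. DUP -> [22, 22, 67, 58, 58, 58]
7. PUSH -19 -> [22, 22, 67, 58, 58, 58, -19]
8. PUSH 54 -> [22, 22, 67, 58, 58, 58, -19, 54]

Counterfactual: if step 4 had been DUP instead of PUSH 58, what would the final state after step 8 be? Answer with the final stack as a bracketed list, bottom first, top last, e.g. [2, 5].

[22, 22, 67, 67, 67, 67, -19, 54]

(re-executing from step 4 with the substitution; state before step 4: [22, 22, 67])
4. DUP -> [22, 22, 67, 67]
5. DUP -> [22, 22, 67, 67, 67]
6. DUP -> [22, 22, 67, 67, 67, 67]
7. PUSH -19 -> [22, 22, 67, 67, 67, 67, -19]
8. PUSH 54 -> [22, 22, 67, 67, 67, 67, -19, 54]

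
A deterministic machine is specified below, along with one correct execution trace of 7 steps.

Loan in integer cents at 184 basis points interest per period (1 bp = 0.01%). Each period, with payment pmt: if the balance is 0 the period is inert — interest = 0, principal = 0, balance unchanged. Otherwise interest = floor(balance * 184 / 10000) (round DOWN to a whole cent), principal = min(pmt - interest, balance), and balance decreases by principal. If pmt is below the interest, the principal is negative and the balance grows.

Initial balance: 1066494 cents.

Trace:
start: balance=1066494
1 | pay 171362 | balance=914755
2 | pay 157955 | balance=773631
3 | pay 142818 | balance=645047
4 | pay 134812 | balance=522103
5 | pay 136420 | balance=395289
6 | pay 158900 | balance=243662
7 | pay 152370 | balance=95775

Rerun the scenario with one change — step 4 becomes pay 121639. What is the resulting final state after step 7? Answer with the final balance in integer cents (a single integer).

(re-executing from step 4 with the substitution; state before step 4: balance=645047)
4 | pay 121639 | balance=535276
5 | pay 136420 | balance=408705
6 | pay 158900 | balance=257325
7 | pay 152370 | balance=109689

109689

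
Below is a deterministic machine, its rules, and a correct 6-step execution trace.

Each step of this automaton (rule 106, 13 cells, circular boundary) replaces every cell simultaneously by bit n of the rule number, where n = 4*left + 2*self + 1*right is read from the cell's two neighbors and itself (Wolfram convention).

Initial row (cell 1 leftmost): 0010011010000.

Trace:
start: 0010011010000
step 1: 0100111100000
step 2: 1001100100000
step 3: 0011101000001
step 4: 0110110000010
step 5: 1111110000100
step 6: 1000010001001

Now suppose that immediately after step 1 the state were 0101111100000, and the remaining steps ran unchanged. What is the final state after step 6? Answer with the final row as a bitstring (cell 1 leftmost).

0011000001011

state after step 1 := 0101111100000
step 2: 1011000100000
step 3: 0111001000001
step 4: 1101010000010
step 5: 1110100000101
step 6: 0011000001011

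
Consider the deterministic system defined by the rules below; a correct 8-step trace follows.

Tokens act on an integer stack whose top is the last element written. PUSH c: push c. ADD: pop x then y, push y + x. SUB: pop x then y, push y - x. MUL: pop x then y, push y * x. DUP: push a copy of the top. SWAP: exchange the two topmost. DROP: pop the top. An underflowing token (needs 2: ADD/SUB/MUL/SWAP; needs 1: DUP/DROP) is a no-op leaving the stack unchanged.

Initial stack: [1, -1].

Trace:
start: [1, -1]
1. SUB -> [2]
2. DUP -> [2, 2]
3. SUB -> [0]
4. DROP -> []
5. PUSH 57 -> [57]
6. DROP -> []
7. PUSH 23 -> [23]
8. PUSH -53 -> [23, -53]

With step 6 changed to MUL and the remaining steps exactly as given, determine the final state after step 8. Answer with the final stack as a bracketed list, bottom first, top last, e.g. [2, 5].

[57, 23, -53]

(re-executing from step 6 with the substitution; state before step 6: [57])
6. MUL -> [57]
7. PUSH 23 -> [57, 23]
8. PUSH -53 -> [57, 23, -53]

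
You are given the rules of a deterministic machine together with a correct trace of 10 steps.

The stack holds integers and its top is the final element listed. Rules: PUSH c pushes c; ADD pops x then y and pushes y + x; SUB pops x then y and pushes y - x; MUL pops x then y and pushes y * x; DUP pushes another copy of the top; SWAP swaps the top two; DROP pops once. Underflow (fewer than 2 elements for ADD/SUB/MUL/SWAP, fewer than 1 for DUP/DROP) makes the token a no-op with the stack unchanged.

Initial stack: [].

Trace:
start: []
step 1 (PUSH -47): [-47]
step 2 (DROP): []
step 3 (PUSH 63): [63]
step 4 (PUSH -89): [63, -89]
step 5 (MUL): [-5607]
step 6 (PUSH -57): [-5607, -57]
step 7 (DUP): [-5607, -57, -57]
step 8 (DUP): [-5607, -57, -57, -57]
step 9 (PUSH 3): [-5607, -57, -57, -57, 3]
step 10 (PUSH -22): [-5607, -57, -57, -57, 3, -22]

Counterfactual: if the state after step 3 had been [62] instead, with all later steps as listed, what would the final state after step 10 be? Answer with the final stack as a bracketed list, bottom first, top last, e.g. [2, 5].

[-5518, -57, -57, -57, 3, -22]

state after step 3 := [62]
step 4 (PUSH -89): [62, -89]
step 5 (MUL): [-5518]
step 6 (PUSH -57): [-5518, -57]
step 7 (DUP): [-5518, -57, -57]
step 8 (DUP): [-5518, -57, -57, -57]
step 9 (PUSH 3): [-5518, -57, -57, -57, 3]
step 10 (PUSH -22): [-5518, -57, -57, -57, 3, -22]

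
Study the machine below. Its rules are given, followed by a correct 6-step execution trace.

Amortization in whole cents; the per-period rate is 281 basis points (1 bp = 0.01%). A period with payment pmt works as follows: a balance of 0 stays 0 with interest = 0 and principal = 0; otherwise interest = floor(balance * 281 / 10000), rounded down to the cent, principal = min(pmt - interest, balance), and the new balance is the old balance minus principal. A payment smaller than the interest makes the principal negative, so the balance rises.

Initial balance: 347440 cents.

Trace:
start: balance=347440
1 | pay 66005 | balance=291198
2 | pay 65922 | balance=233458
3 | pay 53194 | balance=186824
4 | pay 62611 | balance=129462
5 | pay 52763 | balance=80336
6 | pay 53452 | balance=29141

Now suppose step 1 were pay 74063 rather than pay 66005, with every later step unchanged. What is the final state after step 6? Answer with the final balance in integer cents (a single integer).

19886

(re-executing from step 1 with the substitution; state before step 1: balance=347440)
1 | pay 74063 | balance=283140
2 | pay 65922 | balance=225174
3 | pay 53194 | balance=178307
4 | pay 62611 | balance=120706
5 | pay 52763 | balance=71334
6 | pay 53452 | balance=19886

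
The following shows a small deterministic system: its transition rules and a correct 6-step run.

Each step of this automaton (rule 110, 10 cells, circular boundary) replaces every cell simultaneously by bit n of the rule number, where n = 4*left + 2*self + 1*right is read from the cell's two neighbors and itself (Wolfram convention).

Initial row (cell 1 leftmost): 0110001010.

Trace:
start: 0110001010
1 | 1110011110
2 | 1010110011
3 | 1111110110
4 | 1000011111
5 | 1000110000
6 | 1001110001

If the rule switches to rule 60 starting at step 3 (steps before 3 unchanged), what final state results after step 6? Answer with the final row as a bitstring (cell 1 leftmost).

(re-executing steps 3..6 under rule 60; state before step 3: 1010110011)
3 | 0111101010
4 | 0100011111
5 | 1110010000
6 | 1001011000

1001011000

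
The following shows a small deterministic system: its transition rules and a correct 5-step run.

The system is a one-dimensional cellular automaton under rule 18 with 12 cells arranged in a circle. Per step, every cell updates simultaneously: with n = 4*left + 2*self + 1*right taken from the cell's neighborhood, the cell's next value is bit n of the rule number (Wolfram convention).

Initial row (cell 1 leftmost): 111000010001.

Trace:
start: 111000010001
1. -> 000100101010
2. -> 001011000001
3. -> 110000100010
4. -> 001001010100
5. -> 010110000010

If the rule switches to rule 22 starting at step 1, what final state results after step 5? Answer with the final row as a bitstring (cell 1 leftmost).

(re-executing steps 1..5 under rule 22; state before step 1: 111000010001)
1. -> 000100111010
2. -> 001111000011
3. -> 110000100100
4. -> 001001111111
5. -> 111110000000

111110000000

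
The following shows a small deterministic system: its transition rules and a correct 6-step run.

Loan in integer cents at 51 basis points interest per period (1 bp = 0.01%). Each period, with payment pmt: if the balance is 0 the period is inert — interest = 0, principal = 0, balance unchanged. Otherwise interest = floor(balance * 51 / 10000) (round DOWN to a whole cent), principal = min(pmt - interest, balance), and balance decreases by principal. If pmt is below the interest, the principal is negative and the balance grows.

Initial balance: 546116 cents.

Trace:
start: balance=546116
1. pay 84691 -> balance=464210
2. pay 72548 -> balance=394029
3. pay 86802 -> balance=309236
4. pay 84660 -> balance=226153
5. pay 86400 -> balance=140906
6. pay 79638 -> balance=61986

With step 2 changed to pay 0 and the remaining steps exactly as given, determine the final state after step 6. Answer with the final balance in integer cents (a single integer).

(re-executing from step 2 with the substitution; state before step 2: balance=464210)
2. pay 0 -> balance=466577
3. pay 86802 -> balance=382154
4. pay 84660 -> balance=299442
5. pay 86400 -> balance=214569
6. pay 79638 -> balance=136025

136025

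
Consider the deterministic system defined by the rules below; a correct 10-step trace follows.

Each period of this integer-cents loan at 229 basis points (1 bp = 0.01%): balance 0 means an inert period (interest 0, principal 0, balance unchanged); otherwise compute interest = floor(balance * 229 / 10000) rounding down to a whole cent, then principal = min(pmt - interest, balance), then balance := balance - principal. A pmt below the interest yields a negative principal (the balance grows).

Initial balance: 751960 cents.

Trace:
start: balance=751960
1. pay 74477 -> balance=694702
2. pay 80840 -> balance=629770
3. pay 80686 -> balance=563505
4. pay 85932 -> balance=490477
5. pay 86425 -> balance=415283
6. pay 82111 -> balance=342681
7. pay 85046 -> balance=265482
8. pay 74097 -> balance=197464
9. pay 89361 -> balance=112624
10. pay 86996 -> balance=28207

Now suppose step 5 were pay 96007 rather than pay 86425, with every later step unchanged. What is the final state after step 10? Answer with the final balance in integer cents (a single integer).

17476

(re-executing from step 5 with the substitution; state before step 5: balance=490477)
5. pay 96007 -> balance=405701
6. pay 82111 -> balance=332880
7. pay 85046 -> balance=255456
8. pay 74097 -> balance=187208
9. pay 89361 -> balance=102134
10. pay 86996 -> balance=17476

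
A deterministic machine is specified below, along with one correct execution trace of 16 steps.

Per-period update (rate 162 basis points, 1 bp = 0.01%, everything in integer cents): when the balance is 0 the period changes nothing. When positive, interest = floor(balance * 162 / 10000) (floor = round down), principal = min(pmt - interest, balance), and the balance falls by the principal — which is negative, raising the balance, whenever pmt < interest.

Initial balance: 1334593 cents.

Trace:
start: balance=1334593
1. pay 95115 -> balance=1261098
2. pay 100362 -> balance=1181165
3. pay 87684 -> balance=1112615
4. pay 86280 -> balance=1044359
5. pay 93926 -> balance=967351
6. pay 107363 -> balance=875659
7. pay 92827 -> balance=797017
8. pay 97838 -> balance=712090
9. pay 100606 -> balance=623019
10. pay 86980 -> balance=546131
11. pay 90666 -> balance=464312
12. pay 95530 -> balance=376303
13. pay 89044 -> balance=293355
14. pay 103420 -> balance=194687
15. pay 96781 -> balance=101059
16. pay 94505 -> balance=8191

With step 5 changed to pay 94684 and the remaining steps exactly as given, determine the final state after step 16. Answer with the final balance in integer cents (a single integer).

(re-executing from step 5 with the substitution; state before step 5: balance=1044359)
5. pay 94684 -> balance=966593
6. pay 107363 -> balance=874888
7. pay 92827 -> balance=796234
8. pay 97838 -> balance=711294
9. pay 100606 -> balance=622210
10. pay 86980 -> balance=545309
11. pay 90666 -> balance=463477
12. pay 95530 -> balance=375455
13. pay 89044 -> balance=292493
14. pay 103420 -> balance=193811
15. pay 96781 -> balance=100169
16. pay 94505 -> balance=7286

7286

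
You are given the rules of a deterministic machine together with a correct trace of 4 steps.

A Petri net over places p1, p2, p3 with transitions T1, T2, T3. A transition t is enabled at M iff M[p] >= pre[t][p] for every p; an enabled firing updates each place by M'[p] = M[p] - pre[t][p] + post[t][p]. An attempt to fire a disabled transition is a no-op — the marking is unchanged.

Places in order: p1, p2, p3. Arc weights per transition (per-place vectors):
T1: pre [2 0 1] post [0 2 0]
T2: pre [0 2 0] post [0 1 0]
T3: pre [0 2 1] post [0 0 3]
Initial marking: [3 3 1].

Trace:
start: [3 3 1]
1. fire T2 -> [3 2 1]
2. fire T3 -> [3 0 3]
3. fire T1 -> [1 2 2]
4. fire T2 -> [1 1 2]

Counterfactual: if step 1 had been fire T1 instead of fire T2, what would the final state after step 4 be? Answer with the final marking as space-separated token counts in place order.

(re-executing from step 1 with the substitution; state before step 1: [3 3 1])
1. fire T1 -> [1 5 0]
2. fire T3 -> [1 5 0]
3. fire T1 -> [1 5 0]
4. fire T2 -> [1 4 0]

1 4 0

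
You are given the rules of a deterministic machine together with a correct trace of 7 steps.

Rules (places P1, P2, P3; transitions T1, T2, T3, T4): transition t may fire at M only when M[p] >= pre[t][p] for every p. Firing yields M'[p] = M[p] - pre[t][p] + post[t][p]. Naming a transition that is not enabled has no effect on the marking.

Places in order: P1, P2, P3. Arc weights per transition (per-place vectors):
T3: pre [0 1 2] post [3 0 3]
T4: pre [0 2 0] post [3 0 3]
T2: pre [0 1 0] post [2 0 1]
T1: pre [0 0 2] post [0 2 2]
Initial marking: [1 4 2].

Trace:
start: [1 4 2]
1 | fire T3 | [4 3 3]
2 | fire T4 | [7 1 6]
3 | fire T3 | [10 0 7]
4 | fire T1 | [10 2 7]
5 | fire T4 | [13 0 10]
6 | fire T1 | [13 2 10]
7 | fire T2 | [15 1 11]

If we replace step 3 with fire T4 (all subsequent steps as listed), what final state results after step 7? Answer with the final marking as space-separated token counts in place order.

12 2 10

(re-executing from step 3 with the substitution; state before step 3: [7 1 6])
3 | fire T4 | [7 1 6]
4 | fire T1 | [7 3 6]
5 | fire T4 | [10 1 9]
6 | fire T1 | [10 3 9]
7 | fire T2 | [12 2 10]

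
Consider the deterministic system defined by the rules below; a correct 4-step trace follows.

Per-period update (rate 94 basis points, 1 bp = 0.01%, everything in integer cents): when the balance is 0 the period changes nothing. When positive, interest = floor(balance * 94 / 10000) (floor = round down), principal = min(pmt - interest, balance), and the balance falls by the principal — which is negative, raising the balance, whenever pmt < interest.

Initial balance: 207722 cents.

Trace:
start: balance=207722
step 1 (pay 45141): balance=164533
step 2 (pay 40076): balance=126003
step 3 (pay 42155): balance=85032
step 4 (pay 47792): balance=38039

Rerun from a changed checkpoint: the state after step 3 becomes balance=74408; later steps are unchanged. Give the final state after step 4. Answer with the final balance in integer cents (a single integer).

state after step 3 := balance=74408
step 4 (pay 47792): balance=27315

27315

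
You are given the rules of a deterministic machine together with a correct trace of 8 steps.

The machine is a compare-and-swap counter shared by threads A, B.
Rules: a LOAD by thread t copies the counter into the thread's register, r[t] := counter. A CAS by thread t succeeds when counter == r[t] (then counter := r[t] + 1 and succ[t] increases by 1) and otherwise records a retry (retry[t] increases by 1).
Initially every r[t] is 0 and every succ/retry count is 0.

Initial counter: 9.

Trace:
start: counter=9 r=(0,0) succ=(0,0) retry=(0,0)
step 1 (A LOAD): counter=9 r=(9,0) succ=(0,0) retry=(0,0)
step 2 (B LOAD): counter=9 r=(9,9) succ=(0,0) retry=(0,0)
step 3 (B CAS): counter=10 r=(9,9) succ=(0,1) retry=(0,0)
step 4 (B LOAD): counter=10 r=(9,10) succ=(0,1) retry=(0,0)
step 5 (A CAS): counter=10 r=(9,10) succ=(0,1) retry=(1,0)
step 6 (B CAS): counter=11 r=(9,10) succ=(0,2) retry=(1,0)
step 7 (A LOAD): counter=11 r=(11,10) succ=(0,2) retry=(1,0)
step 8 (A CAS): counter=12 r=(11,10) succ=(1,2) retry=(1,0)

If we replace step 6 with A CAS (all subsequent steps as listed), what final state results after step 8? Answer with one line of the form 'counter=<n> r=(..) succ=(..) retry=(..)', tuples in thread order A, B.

(re-executing from step 6 with the substitution; state before step 6: counter=10 r=(9,10) succ=(0,1) retry=(1,0))
step 6 (A CAS): counter=10 r=(9,10) succ=(0,1) retry=(2,0)
step 7 (A LOAD): counter=10 r=(10,10) succ=(0,1) retry=(2,0)
step 8 (A CAS): counter=11 r=(10,10) succ=(1,1) retry=(2,0)

counter=11 r=(10,10) succ=(1,1) retry=(2,0)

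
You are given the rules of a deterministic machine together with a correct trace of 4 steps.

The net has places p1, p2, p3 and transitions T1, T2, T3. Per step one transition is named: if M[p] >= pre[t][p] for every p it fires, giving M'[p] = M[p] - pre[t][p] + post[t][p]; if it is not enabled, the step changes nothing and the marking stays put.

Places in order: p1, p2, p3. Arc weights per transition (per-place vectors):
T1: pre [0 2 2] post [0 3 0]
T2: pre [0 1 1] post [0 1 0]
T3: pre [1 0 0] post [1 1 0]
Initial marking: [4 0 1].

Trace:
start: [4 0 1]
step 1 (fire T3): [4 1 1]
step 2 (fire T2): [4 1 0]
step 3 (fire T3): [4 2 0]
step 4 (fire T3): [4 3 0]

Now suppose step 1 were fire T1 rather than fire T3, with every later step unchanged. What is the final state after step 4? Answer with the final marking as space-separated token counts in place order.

4 2 1

(re-executing from step 1 with the substitution; state before step 1: [4 0 1])
step 1 (fire T1): [4 0 1]
step 2 (fire T2): [4 0 1]
step 3 (fire T3): [4 1 1]
step 4 (fire T3): [4 2 1]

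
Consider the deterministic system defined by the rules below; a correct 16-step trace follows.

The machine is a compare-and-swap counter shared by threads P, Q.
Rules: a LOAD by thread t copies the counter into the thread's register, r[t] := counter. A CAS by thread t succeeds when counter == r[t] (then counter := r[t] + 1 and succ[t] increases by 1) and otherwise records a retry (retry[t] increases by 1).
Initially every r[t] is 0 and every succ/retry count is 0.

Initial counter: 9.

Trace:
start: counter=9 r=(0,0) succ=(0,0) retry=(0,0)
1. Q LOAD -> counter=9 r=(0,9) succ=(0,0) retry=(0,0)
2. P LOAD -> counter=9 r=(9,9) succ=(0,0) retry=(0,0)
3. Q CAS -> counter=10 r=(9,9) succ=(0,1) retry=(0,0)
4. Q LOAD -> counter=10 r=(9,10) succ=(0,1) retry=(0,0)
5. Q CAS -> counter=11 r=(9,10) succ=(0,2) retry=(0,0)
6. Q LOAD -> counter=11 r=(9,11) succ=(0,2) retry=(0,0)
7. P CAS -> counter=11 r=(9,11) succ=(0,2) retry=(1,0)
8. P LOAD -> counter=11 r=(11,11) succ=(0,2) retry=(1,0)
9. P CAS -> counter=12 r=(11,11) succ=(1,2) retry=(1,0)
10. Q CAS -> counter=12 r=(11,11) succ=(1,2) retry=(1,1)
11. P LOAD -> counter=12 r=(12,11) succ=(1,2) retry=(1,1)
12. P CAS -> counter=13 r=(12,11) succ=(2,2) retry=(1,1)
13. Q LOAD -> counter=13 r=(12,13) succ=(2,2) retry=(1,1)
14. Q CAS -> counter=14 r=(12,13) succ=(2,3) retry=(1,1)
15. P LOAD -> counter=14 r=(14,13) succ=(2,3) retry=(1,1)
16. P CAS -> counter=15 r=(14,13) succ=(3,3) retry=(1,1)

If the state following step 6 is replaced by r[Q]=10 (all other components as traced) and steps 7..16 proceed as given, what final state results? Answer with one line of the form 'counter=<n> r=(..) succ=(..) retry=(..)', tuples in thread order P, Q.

state after step 6 := counter=11 r=(9,10) succ=(0,2) retry=(0,0)
7. P CAS -> counter=11 r=(9,10) succ=(0,2) retry=(1,0)
8. P LOAD -> counter=11 r=(11,10) succ=(0,2) retry=(1,0)
9. P CAS -> counter=12 r=(11,10) succ=(1,2) retry=(1,0)
10. Q CAS -> counter=12 r=(11,10) succ=(1,2) retry=(1,1)
11. P LOAD -> counter=12 r=(12,10) succ=(1,2) retry=(1,1)
12. P CAS -> counter=13 r=(12,10) succ=(2,2) retry=(1,1)
13. Q LOAD -> counter=13 r=(12,13) succ=(2,2) retry=(1,1)
14. Q CAS -> counter=14 r=(12,13) succ=(2,3) retry=(1,1)
15. P LOAD -> counter=14 r=(14,13) succ=(2,3) retry=(1,1)
16. P CAS -> counter=15 r=(14,13) succ=(3,3) retry=(1,1)

counter=15 r=(14,13) succ=(3,3) retry=(1,1)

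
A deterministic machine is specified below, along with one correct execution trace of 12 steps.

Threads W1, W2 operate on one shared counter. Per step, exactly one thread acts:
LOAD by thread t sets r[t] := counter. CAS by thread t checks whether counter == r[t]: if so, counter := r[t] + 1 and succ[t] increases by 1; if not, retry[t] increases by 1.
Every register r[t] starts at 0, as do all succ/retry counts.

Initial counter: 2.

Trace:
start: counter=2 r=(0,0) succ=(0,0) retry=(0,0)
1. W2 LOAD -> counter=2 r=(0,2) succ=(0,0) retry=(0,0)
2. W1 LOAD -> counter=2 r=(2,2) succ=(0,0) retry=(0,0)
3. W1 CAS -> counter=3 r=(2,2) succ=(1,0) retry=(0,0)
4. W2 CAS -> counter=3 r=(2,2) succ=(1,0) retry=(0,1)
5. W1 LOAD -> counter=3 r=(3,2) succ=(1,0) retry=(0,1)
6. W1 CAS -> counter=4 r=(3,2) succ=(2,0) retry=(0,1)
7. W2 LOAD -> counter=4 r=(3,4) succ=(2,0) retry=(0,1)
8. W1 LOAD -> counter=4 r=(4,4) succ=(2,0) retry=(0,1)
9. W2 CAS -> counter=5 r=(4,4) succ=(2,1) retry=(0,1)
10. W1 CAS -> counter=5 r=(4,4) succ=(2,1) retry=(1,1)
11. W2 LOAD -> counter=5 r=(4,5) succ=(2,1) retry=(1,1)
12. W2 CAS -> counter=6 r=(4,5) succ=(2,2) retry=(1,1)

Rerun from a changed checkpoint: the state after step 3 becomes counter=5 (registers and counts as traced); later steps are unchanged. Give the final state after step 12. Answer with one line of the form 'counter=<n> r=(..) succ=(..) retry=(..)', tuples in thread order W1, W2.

state after step 3 := counter=5 r=(2,2) succ=(1,0) retry=(0,0)
4. W2 CAS -> counter=5 r=(2,2) succ=(1,0) retry=(0,1)
5. W1 LOAD -> counter=5 r=(5,2) succ=(1,0) retry=(0,1)
6. W1 CAS -> counter=6 r=(5,2) succ=(2,0) retry=(0,1)
7. W2 LOAD -> counter=6 r=(5,6) succ=(2,0) retry=(0,1)
8. W1 LOAD -> counter=6 r=(6,6) succ=(2,0) retry=(0,1)
9. W2 CAS -> counter=7 r=(6,6) succ=(2,1) retry=(0,1)
10. W1 CAS -> counter=7 r=(6,6) succ=(2,1) retry=(1,1)
11. W2 LOAD -> counter=7 r=(6,7) succ=(2,1) retry=(1,1)
12. W2 CAS -> counter=8 r=(6,7) succ=(2,2) retry=(1,1)

counter=8 r=(6,7) succ=(2,2) retry=(1,1)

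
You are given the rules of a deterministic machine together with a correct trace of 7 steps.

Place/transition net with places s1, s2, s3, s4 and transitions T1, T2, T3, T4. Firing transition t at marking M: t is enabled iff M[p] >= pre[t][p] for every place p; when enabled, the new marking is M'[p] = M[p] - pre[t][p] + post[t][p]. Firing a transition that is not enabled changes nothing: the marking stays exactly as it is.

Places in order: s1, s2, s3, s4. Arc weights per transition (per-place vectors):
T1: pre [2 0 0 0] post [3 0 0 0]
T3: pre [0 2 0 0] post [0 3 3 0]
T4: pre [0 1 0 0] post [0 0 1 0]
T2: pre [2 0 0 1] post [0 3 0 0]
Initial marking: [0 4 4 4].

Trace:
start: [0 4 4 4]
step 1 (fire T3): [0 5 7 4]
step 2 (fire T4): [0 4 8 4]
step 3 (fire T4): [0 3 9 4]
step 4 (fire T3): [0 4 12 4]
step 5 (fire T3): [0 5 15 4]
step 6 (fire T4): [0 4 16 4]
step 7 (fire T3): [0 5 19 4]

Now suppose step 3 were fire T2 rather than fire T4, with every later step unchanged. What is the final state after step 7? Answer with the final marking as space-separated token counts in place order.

(re-executing from step 3 with the substitution; state before step 3: [0 4 8 4])
step 3 (fire T2): [0 4 8 4]
step 4 (fire T3): [0 5 11 4]
step 5 (fire T3): [0 6 14 4]
step 6 (fire T4): [0 5 15 4]
step 7 (fire T3): [0 6 18 4]

0 6 18 4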